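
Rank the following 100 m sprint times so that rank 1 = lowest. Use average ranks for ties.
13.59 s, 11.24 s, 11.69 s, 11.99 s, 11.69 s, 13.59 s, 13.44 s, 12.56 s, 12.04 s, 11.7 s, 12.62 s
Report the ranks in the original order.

Sorted (ascending): 11.24, 11.69, 11.69, 11.7, 11.99, 12.04, 12.56, 12.62, 13.44, 13.59, 13.59
The 2 values of 11.69 occupy positions 2–3 → average rank (2+3)/2 = 2.5.
The 2 values of 13.59 occupy positions 10–11 → average rank (10+11)/2 = 10.5.

10.5, 1, 2.5, 5, 2.5, 10.5, 9, 7, 6, 4, 8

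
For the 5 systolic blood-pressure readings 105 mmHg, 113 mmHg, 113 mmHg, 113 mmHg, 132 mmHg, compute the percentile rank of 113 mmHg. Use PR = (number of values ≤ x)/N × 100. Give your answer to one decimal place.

80.0

N = 5.
Strictly below 113: 1. Equal to 113: 3.
PR = 4/5 × 100 = 80.0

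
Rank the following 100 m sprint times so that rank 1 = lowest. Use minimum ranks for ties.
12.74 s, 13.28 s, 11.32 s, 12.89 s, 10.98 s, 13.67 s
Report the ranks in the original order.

Sorted (ascending): 10.98, 11.32, 12.74, 12.89, 13.28, 13.67
No ties — each value takes its position as its rank.

3, 5, 2, 4, 1, 6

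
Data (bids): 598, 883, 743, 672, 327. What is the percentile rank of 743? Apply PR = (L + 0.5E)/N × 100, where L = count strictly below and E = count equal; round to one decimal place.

70.0

N = 5.
Strictly below 743: 3. Equal to 743: 1.
PR = (3 + 0.5·1)/5 × 100 = 70.0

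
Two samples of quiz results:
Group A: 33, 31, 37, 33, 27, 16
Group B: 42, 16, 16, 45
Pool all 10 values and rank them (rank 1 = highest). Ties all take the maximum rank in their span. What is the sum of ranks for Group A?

Sorted (descending): 45, 42, 37, 33, 33, 31, 27, 16, 16, 16
The 2 values of 33 occupy positions 4–5 → each gets rank 5.
The 3 values of 16 occupy positions 8–10 → each gets rank 10.
Group A values → pooled ranks: 33→5, 31→6, 37→3, 33→5, 27→7, 16→10
Rank sum = 5 + 6 + 3 + 5 + 7 + 10 = 36

36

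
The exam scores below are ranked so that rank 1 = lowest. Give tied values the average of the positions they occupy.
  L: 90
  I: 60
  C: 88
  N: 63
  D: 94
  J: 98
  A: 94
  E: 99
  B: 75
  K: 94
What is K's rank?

Sorted (ascending): 60, 63, 75, 88, 90, 94, 94, 94, 98, 99
The 3 values of 94 occupy positions 6–8 → average rank 7.
K has value 94 → rank 7.

7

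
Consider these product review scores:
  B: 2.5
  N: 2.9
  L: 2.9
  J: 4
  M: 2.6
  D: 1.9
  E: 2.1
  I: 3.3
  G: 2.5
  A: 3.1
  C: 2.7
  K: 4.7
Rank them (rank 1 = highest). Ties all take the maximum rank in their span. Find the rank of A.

Sorted (descending): 4.7, 4, 3.3, 3.1, 2.9, 2.9, 2.7, 2.6, 2.5, 2.5, 2.1, 1.9
The 2 values of 2.9 occupy positions 5–6 → each gets rank 6.
The 2 values of 2.5 occupy positions 9–10 → each gets rank 10.
A has value 3.1 → rank 4.

4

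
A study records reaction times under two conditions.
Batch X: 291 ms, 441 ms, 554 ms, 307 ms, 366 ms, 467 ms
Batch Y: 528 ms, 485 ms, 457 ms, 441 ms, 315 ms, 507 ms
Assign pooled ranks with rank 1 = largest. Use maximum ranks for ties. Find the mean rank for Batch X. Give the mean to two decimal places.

Sorted (descending): 554, 528, 507, 485, 467, 457, 441, 441, 366, 315, 307, 291
The 2 values of 441 occupy positions 7–8 → each gets rank 8.
Batch X values → pooled ranks: 291→12, 441→8, 554→1, 307→11, 366→9, 467→5
Mean rank = (12 + 8 + 1 + 11 + 9 + 5) / 6 = 7.67

7.67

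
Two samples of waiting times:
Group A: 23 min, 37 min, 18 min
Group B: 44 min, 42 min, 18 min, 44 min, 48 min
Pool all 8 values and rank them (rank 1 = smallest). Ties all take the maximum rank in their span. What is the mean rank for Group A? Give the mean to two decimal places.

Sorted (ascending): 18, 18, 23, 37, 42, 44, 44, 48
The 2 values of 18 occupy positions 1–2 → each gets rank 2.
The 2 values of 44 occupy positions 6–7 → each gets rank 7.
Group A values → pooled ranks: 23→3, 37→4, 18→2
Mean rank = (3 + 4 + 2) / 3 = 3.00

3.00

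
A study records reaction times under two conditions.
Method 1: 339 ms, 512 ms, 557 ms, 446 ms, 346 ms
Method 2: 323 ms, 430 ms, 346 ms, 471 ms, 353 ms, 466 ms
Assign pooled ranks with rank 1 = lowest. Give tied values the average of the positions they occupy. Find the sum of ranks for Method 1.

Sorted (ascending): 323, 339, 346, 346, 353, 430, 446, 466, 471, 512, 557
The 2 values of 346 occupy positions 3–4 → average rank (3+4)/2 = 3.5.
Method 1 values → pooled ranks: 339→2, 512→10, 557→11, 446→7, 346→3.5
Rank sum = 2 + 10 + 11 + 7 + 3.5 = 33.5

33.5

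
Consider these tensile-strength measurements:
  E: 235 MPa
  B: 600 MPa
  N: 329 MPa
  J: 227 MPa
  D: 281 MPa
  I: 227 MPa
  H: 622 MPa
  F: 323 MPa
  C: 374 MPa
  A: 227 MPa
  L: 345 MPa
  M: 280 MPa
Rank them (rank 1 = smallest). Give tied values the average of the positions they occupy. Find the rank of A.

Sorted (ascending): 227, 227, 227, 235, 280, 281, 323, 329, 345, 374, 600, 622
The 3 values of 227 occupy positions 1–3 → average rank 2.
A has value 227 MPa → rank 2.

2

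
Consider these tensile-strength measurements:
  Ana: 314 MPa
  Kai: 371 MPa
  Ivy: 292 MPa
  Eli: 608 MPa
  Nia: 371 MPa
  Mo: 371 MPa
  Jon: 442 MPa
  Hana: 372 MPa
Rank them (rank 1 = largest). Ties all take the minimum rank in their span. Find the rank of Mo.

4

Sorted (descending): 608, 442, 372, 371, 371, 371, 314, 292
The 3 values of 371 occupy positions 4–6 → each gets rank 4.
Mo has value 371 MPa → rank 4.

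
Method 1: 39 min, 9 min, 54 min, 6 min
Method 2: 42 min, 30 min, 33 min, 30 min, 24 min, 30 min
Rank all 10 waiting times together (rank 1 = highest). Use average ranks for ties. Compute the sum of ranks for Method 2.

32

Sorted (descending): 54, 42, 39, 33, 30, 30, 30, 24, 9, 6
The 3 values of 30 occupy positions 5–7 → average rank 6.
Method 2 values → pooled ranks: 42→2, 30→6, 33→4, 30→6, 24→8, 30→6
Rank sum = 2 + 6 + 4 + 6 + 8 + 6 = 32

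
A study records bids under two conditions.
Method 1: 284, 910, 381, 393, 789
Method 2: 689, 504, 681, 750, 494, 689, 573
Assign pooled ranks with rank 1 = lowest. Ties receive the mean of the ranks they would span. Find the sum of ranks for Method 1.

29

Sorted (ascending): 284, 381, 393, 494, 504, 573, 681, 689, 689, 750, 789, 910
The 2 values of 689 occupy positions 8–9 → average rank (8+9)/2 = 8.5.
Method 1 values → pooled ranks: 284→1, 910→12, 381→2, 393→3, 789→11
Rank sum = 1 + 12 + 2 + 3 + 11 = 29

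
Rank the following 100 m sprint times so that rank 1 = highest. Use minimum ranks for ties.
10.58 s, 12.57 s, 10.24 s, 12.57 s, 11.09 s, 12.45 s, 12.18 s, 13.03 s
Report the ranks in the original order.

Sorted (descending): 13.03, 12.57, 12.57, 12.45, 12.18, 11.09, 10.58, 10.24
The 2 values of 12.57 occupy positions 2–3 → each gets rank 2.

7, 2, 8, 2, 6, 4, 5, 1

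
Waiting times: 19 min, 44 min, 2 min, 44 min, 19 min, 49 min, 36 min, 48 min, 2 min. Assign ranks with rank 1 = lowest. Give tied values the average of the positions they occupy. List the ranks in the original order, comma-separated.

3.5, 6.5, 1.5, 6.5, 3.5, 9, 5, 8, 1.5

Sorted (ascending): 2, 2, 19, 19, 36, 44, 44, 48, 49
The 2 values of 2 occupy positions 1–2 → average rank (1+2)/2 = 1.5.
The 2 values of 19 occupy positions 3–4 → average rank (3+4)/2 = 3.5.
The 2 values of 44 occupy positions 6–7 → average rank (6+7)/2 = 6.5.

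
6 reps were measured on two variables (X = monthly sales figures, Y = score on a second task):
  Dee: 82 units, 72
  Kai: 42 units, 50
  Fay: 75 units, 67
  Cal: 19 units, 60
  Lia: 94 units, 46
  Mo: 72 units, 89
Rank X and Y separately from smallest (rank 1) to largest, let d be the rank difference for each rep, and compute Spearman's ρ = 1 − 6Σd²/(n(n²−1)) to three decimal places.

-0.086

Ranks of variable 1: 5, 2, 4, 1, 6, 3
Ranks of variable 2: 5, 2, 4, 3, 1, 6
d = r₁ − r₂: 0, 0, 0, -2, 5, -3
d²: 0, 0, 0, 4, 25, 9; Σd² = 38
ρ = 1 − 6·38/(6·35) = 1 − 228/210 = -0.086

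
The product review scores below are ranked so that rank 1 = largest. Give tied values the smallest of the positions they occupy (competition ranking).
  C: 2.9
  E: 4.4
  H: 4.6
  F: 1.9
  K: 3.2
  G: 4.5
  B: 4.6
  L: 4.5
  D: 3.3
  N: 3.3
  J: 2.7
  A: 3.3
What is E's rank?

Sorted (descending): 4.6, 4.6, 4.5, 4.5, 4.4, 3.3, 3.3, 3.3, 3.2, 2.9, 2.7, 1.9
The 2 values of 4.6 occupy positions 1–2 → each gets rank 1.
The 2 values of 4.5 occupy positions 3–4 → each gets rank 3.
The 3 values of 3.3 occupy positions 6–8 → each gets rank 6.
E has value 4.4 → rank 5.

5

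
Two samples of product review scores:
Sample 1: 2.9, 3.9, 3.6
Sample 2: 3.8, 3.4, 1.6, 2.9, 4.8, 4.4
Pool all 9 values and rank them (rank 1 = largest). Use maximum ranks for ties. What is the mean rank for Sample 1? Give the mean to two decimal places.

Sorted (descending): 4.8, 4.4, 3.9, 3.8, 3.6, 3.4, 2.9, 2.9, 1.6
The 2 values of 2.9 occupy positions 7–8 → each gets rank 8.
Sample 1 values → pooled ranks: 2.9→8, 3.9→3, 3.6→5
Mean rank = (8 + 3 + 5) / 3 = 5.33

5.33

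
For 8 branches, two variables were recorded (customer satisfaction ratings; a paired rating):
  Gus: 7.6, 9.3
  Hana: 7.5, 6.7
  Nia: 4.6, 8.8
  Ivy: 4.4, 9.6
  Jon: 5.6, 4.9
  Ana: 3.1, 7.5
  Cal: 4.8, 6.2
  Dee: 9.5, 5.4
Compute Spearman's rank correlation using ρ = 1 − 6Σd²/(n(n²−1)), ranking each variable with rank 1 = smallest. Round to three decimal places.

-0.405

Ranks of variable 1: 7, 6, 3, 2, 5, 1, 4, 8
Ranks of variable 2: 7, 4, 6, 8, 1, 5, 3, 2
d = r₁ − r₂: 0, 2, -3, -6, 4, -4, 1, 6
d²: 0, 4, 9, 36, 16, 16, 1, 36; Σd² = 118
ρ = 1 − 6·118/(8·63) = 1 − 708/504 = -0.405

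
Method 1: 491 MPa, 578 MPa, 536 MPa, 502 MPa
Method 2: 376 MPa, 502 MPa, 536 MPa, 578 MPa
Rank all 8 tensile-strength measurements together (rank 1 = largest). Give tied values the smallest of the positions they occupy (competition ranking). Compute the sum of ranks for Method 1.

16

Sorted (descending): 578, 578, 536, 536, 502, 502, 491, 376
The 2 values of 578 occupy positions 1–2 → each gets rank 1.
The 2 values of 536 occupy positions 3–4 → each gets rank 3.
The 2 values of 502 occupy positions 5–6 → each gets rank 5.
Method 1 values → pooled ranks: 491→7, 578→1, 536→3, 502→5
Rank sum = 7 + 1 + 3 + 5 = 16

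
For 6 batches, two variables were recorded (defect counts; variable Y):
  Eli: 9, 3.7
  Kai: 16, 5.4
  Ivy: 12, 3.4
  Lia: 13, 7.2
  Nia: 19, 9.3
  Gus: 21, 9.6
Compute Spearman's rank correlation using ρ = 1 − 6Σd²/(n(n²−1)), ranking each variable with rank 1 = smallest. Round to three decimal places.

Ranks of variable 1: 1, 4, 2, 3, 5, 6
Ranks of variable 2: 2, 3, 1, 4, 5, 6
d = r₁ − r₂: -1, 1, 1, -1, 0, 0
d²: 1, 1, 1, 1, 0, 0; Σd² = 4
ρ = 1 − 6·4/(6·35) = 1 − 24/210 = 0.886

0.886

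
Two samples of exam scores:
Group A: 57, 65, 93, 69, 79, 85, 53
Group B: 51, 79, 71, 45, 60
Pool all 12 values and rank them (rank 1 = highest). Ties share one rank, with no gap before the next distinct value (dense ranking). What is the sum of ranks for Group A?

34

Sorted (descending): 93, 85, 79, 79, 71, 69, 65, 60, 57, 53, 51, 45
The 2 values of 79 share dense rank 3.
Remaining distinct values take the next consecutive integers.
Group A values → pooled ranks: 57→8, 65→6, 93→1, 69→5, 79→3, 85→2, 53→9
Rank sum = 8 + 6 + 1 + 5 + 3 + 2 + 9 = 34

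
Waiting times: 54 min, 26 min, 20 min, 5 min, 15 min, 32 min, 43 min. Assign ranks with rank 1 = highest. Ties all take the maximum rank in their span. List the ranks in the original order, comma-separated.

Sorted (descending): 54, 43, 32, 26, 20, 15, 5
No ties — each value takes its position as its rank.

1, 4, 5, 7, 6, 3, 2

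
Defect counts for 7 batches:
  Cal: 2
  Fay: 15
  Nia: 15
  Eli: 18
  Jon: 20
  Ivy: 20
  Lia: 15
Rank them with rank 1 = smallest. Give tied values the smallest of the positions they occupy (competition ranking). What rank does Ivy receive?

6

Sorted (ascending): 2, 15, 15, 15, 18, 20, 20
The 3 values of 15 occupy positions 2–4 → each gets rank 2.
The 2 values of 20 occupy positions 6–7 → each gets rank 6.
Ivy has value 20 → rank 6.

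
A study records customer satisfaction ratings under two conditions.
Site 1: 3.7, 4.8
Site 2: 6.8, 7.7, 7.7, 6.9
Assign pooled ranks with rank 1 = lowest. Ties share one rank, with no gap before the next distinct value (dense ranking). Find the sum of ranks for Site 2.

17

Sorted (ascending): 3.7, 4.8, 6.8, 6.9, 7.7, 7.7
The 2 values of 7.7 share dense rank 5.
Remaining distinct values take the next consecutive integers.
Site 2 values → pooled ranks: 6.8→3, 7.7→5, 7.7→5, 6.9→4
Rank sum = 3 + 5 + 5 + 4 = 17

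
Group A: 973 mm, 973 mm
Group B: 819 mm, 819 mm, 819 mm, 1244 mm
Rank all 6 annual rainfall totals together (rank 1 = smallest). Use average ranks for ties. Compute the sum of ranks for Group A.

Sorted (ascending): 819, 819, 819, 973, 973, 1244
The 3 values of 819 occupy positions 1–3 → average rank 2.
The 2 values of 973 occupy positions 4–5 → average rank (4+5)/2 = 4.5.
Group A values → pooled ranks: 973→4.5, 973→4.5
Rank sum = 4.5 + 4.5 = 9

9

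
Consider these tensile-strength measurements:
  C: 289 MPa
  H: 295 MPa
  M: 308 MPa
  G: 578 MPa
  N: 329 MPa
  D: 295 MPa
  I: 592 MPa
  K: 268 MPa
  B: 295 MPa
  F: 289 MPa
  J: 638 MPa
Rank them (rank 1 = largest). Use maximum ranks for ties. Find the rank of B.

8

Sorted (descending): 638, 592, 578, 329, 308, 295, 295, 295, 289, 289, 268
The 3 values of 295 occupy positions 6–8 → each gets rank 8.
The 2 values of 289 occupy positions 9–10 → each gets rank 10.
B has value 295 MPa → rank 8.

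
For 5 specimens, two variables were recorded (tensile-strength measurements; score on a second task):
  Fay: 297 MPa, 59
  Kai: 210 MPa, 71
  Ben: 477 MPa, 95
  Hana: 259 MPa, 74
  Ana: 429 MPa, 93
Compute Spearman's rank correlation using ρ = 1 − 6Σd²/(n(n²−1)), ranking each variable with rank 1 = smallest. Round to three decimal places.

Ranks of variable 1: 3, 1, 5, 2, 4
Ranks of variable 2: 1, 2, 5, 3, 4
d = r₁ − r₂: 2, -1, 0, -1, 0
d²: 4, 1, 0, 1, 0; Σd² = 6
ρ = 1 − 6·6/(5·24) = 1 − 36/120 = 0.700

0.700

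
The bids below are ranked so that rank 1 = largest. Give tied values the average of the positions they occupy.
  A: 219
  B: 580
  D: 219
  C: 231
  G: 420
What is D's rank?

4.5

Sorted (descending): 580, 420, 231, 219, 219
The 2 values of 219 occupy positions 4–5 → average rank (4+5)/2 = 4.5.
D has value 219 → rank 4.5.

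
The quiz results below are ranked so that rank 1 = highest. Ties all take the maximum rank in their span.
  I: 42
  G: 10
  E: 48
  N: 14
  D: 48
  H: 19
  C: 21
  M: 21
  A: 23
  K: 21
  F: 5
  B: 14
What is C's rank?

Sorted (descending): 48, 48, 42, 23, 21, 21, 21, 19, 14, 14, 10, 5
The 2 values of 48 occupy positions 1–2 → each gets rank 2.
The 3 values of 21 occupy positions 5–7 → each gets rank 7.
The 2 values of 14 occupy positions 9–10 → each gets rank 10.
C has value 21 → rank 7.

7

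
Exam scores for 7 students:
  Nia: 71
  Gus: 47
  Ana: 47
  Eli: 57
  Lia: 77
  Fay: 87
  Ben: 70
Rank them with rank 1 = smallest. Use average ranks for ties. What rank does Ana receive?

Sorted (ascending): 47, 47, 57, 70, 71, 77, 87
The 2 values of 47 occupy positions 1–2 → average rank (1+2)/2 = 1.5.
Ana has value 47 → rank 1.5.

1.5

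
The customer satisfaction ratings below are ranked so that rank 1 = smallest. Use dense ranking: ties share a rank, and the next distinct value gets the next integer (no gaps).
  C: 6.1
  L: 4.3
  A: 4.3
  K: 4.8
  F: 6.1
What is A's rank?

Sorted (ascending): 4.3, 4.3, 4.8, 6.1, 6.1
The 2 values of 4.3 share dense rank 1.
The 2 values of 6.1 share dense rank 3.
Remaining distinct values take the next consecutive integers.
A has value 4.3 → rank 1.

1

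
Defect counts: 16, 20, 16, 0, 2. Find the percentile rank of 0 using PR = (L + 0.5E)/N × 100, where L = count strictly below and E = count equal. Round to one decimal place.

10.0

N = 5.
Strictly below 0: 0. Equal to 0: 1.
PR = (0 + 0.5·1)/5 × 100 = 10.0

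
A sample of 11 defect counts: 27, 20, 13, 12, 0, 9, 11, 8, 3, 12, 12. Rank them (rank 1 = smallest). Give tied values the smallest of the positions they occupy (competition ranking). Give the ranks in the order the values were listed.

Sorted (ascending): 0, 3, 8, 9, 11, 12, 12, 12, 13, 20, 27
The 3 values of 12 occupy positions 6–8 → each gets rank 6.

11, 10, 9, 6, 1, 4, 5, 3, 2, 6, 6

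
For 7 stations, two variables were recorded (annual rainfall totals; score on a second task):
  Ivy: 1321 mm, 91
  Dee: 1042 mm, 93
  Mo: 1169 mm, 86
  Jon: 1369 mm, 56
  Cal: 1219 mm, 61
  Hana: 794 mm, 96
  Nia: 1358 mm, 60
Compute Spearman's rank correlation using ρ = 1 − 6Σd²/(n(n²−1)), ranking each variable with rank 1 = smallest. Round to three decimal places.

-0.893

Ranks of variable 1: 5, 2, 3, 7, 4, 1, 6
Ranks of variable 2: 5, 6, 4, 1, 3, 7, 2
d = r₁ − r₂: 0, -4, -1, 6, 1, -6, 4
d²: 0, 16, 1, 36, 1, 36, 16; Σd² = 106
ρ = 1 − 6·106/(7·48) = 1 − 636/336 = -0.893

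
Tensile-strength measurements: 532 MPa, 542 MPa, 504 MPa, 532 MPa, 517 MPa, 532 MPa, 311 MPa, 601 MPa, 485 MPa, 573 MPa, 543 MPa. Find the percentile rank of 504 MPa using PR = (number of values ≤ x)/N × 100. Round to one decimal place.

N = 11.
Strictly below 504: 2. Equal to 504: 1.
PR = 3/11 × 100 = 27.3

27.3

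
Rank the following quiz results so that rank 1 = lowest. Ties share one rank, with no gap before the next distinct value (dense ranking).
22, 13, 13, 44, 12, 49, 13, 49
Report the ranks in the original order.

3, 2, 2, 4, 1, 5, 2, 5

Sorted (ascending): 12, 13, 13, 13, 22, 44, 49, 49
The 3 values of 13 share dense rank 2.
The 2 values of 49 share dense rank 5.
Remaining distinct values take the next consecutive integers.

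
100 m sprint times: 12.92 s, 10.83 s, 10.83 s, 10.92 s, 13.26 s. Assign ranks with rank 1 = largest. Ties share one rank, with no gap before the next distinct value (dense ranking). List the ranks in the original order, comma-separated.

2, 4, 4, 3, 1

Sorted (descending): 13.26, 12.92, 10.92, 10.83, 10.83
The 2 values of 10.83 share dense rank 4.
Remaining distinct values take the next consecutive integers.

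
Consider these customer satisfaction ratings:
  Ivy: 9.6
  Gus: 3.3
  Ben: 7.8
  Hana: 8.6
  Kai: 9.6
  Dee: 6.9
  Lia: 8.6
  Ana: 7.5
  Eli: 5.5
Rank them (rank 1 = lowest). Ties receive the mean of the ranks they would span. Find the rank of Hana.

Sorted (ascending): 3.3, 5.5, 6.9, 7.5, 7.8, 8.6, 8.6, 9.6, 9.6
The 2 values of 8.6 occupy positions 6–7 → average rank (6+7)/2 = 6.5.
The 2 values of 9.6 occupy positions 8–9 → average rank (8+9)/2 = 8.5.
Hana has value 8.6 → rank 6.5.

6.5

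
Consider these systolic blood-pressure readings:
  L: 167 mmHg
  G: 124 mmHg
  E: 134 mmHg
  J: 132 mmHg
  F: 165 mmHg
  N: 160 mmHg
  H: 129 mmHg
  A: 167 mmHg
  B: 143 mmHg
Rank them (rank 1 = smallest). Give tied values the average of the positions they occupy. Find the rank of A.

8.5

Sorted (ascending): 124, 129, 132, 134, 143, 160, 165, 167, 167
The 2 values of 167 occupy positions 8–9 → average rank (8+9)/2 = 8.5.
A has value 167 mmHg → rank 8.5.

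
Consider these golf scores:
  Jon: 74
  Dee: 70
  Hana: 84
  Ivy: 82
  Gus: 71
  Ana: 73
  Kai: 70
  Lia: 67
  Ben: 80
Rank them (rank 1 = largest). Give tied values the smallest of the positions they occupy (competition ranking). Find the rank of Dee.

Sorted (descending): 84, 82, 80, 74, 73, 71, 70, 70, 67
The 2 values of 70 occupy positions 7–8 → each gets rank 7.
Dee has value 70 → rank 7.

7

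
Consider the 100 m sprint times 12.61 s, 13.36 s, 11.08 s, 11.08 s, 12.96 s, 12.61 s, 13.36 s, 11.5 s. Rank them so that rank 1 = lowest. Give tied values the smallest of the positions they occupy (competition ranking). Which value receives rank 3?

11.5

Sorted (ascending): 11.08, 11.08, 11.5, 12.61, 12.61, 12.96, 13.36, 13.36
The 2 values of 11.08 occupy positions 1–2 → each gets rank 1.
The 2 values of 12.61 occupy positions 4–5 → each gets rank 4.
The 2 values of 13.36 occupy positions 7–8 → each gets rank 7.
Rank 3 → value 11.5.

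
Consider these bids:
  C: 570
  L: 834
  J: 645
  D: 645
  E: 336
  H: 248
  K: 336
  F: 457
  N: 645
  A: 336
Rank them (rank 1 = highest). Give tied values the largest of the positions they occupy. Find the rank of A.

9

Sorted (descending): 834, 645, 645, 645, 570, 457, 336, 336, 336, 248
The 3 values of 645 occupy positions 2–4 → each gets rank 4.
The 3 values of 336 occupy positions 7–9 → each gets rank 9.
A has value 336 → rank 9.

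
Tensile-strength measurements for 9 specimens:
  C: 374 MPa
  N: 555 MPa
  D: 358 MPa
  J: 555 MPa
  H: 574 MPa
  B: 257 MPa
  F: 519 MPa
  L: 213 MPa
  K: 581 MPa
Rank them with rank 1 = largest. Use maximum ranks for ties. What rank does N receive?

4

Sorted (descending): 581, 574, 555, 555, 519, 374, 358, 257, 213
The 2 values of 555 occupy positions 3–4 → each gets rank 4.
N has value 555 MPa → rank 4.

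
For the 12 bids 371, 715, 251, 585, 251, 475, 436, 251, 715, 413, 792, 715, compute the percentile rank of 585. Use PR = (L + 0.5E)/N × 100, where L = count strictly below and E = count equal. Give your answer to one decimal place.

62.5

N = 12.
Strictly below 585: 7. Equal to 585: 1.
PR = (7 + 0.5·1)/12 × 100 = 62.5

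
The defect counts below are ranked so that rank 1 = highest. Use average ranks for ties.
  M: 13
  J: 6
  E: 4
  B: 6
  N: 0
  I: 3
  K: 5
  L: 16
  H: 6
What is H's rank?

4

Sorted (descending): 16, 13, 6, 6, 6, 5, 4, 3, 0
The 3 values of 6 occupy positions 3–5 → average rank 4.
H has value 6 → rank 4.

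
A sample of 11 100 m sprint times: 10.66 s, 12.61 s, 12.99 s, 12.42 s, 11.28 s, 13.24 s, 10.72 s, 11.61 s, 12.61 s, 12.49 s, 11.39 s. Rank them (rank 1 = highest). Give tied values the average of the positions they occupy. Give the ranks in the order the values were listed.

Sorted (descending): 13.24, 12.99, 12.61, 12.61, 12.49, 12.42, 11.61, 11.39, 11.28, 10.72, 10.66
The 2 values of 12.61 occupy positions 3–4 → average rank (3+4)/2 = 3.5.

11, 3.5, 2, 6, 9, 1, 10, 7, 3.5, 5, 8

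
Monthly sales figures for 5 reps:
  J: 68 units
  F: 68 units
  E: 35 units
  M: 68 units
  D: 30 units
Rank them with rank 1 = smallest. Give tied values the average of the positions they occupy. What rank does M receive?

4

Sorted (ascending): 30, 35, 68, 68, 68
The 3 values of 68 occupy positions 3–5 → average rank 4.
M has value 68 units → rank 4.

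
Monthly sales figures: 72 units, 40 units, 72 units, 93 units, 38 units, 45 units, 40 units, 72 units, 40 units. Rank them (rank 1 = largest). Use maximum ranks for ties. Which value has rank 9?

Sorted (descending): 93, 72, 72, 72, 45, 40, 40, 40, 38
The 3 values of 72 occupy positions 2–4 → each gets rank 4.
The 3 values of 40 occupy positions 6–8 → each gets rank 8.
Rank 9 → value 38.

38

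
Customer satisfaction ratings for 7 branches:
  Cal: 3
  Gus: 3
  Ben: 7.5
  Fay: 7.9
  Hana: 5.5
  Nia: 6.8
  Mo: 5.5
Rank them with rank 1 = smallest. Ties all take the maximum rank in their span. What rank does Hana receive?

4

Sorted (ascending): 3, 3, 5.5, 5.5, 6.8, 7.5, 7.9
The 2 values of 3 occupy positions 1–2 → each gets rank 2.
The 2 values of 5.5 occupy positions 3–4 → each gets rank 4.
Hana has value 5.5 → rank 4.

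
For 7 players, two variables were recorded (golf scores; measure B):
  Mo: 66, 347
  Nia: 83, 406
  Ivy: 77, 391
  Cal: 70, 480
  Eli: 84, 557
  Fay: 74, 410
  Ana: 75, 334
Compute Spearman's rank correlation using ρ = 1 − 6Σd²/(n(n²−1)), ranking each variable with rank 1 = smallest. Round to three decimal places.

Ranks of variable 1: 1, 6, 5, 2, 7, 3, 4
Ranks of variable 2: 2, 4, 3, 6, 7, 5, 1
d = r₁ − r₂: -1, 2, 2, -4, 0, -2, 3
d²: 1, 4, 4, 16, 0, 4, 9; Σd² = 38
ρ = 1 − 6·38/(7·48) = 1 − 228/336 = 0.321

0.321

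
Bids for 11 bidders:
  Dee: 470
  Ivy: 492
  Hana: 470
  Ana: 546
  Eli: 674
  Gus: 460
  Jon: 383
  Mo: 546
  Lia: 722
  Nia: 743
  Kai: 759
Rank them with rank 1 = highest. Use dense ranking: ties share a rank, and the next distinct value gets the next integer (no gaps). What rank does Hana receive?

Sorted (descending): 759, 743, 722, 674, 546, 546, 492, 470, 470, 460, 383
The 2 values of 546 share dense rank 5.
The 2 values of 470 share dense rank 7.
Remaining distinct values take the next consecutive integers.
Hana has value 470 → rank 7.

7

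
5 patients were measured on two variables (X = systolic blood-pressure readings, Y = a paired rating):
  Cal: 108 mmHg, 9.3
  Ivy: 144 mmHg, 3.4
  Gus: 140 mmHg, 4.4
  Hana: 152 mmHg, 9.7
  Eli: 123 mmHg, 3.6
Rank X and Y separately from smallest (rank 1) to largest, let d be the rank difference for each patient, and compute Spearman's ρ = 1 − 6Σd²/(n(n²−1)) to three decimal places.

0.100

Ranks of variable 1: 1, 4, 3, 5, 2
Ranks of variable 2: 4, 1, 3, 5, 2
d = r₁ − r₂: -3, 3, 0, 0, 0
d²: 9, 9, 0, 0, 0; Σd² = 18
ρ = 1 − 6·18/(5·24) = 1 − 108/120 = 0.100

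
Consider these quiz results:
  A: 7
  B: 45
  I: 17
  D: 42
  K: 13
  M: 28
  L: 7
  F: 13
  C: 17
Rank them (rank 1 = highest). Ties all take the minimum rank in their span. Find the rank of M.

3

Sorted (descending): 45, 42, 28, 17, 17, 13, 13, 7, 7
The 2 values of 17 occupy positions 4–5 → each gets rank 4.
The 2 values of 13 occupy positions 6–7 → each gets rank 6.
The 2 values of 7 occupy positions 8–9 → each gets rank 8.
M has value 28 → rank 3.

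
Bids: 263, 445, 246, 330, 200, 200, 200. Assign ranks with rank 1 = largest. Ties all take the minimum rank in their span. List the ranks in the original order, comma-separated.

3, 1, 4, 2, 5, 5, 5

Sorted (descending): 445, 330, 263, 246, 200, 200, 200
The 3 values of 200 occupy positions 5–7 → each gets rank 5.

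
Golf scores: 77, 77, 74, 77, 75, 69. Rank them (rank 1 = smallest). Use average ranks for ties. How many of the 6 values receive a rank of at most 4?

Sorted (ascending): 69, 74, 75, 77, 77, 77
The 3 values of 77 occupy positions 4–6 → average rank 5.
Ranks ≤ 4: {1, 2, 3} → 3 values.

3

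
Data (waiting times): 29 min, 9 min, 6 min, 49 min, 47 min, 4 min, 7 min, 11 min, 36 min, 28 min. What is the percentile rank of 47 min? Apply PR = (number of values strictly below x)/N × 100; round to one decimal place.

N = 10.
Strictly below 47: 8. Equal to 47: 1.
PR = 8/10 × 100 = 80.0

80.0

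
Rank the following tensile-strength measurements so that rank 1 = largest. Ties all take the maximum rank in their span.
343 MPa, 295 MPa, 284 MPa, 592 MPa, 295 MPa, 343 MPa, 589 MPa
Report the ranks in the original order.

Sorted (descending): 592, 589, 343, 343, 295, 295, 284
The 2 values of 343 occupy positions 3–4 → each gets rank 4.
The 2 values of 295 occupy positions 5–6 → each gets rank 6.

4, 6, 7, 1, 6, 4, 2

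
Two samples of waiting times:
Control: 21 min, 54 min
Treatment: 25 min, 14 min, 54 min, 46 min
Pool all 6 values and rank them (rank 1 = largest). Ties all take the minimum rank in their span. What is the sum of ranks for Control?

Sorted (descending): 54, 54, 46, 25, 21, 14
The 2 values of 54 occupy positions 1–2 → each gets rank 1.
Control values → pooled ranks: 21→5, 54→1
Rank sum = 5 + 1 = 6

6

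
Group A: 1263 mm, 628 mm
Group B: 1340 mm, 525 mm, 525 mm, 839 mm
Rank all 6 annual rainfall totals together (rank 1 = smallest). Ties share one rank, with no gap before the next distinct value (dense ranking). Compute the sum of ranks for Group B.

10

Sorted (ascending): 525, 525, 628, 839, 1263, 1340
The 2 values of 525 share dense rank 1.
Remaining distinct values take the next consecutive integers.
Group B values → pooled ranks: 1340→5, 525→1, 525→1, 839→3
Rank sum = 5 + 1 + 1 + 3 = 10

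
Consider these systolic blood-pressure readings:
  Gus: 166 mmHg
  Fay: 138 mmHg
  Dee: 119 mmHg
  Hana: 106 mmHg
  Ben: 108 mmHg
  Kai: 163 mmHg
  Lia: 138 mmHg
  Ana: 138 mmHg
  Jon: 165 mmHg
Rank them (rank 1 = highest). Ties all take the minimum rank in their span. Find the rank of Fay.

4

Sorted (descending): 166, 165, 163, 138, 138, 138, 119, 108, 106
The 3 values of 138 occupy positions 4–6 → each gets rank 4.
Fay has value 138 mmHg → rank 4.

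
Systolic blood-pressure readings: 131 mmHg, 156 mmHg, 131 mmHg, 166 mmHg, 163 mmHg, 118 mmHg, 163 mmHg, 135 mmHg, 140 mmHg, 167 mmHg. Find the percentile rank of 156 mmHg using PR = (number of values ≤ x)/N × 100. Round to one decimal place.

60.0

N = 10.
Strictly below 156: 5. Equal to 156: 1.
PR = 6/10 × 100 = 60.0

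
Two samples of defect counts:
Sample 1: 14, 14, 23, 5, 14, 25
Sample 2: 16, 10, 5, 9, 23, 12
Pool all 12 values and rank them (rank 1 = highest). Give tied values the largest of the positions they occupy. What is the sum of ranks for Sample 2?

Sorted (descending): 25, 23, 23, 16, 14, 14, 14, 12, 10, 9, 5, 5
The 2 values of 23 occupy positions 2–3 → each gets rank 3.
The 3 values of 14 occupy positions 5–7 → each gets rank 7.
The 2 values of 5 occupy positions 11–12 → each gets rank 12.
Sample 2 values → pooled ranks: 16→4, 10→9, 5→12, 9→10, 23→3, 12→8
Rank sum = 4 + 9 + 12 + 10 + 3 + 8 = 46

46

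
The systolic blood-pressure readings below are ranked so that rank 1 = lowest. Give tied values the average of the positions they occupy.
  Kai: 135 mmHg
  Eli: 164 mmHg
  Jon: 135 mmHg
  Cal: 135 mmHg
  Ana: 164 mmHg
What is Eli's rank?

4.5

Sorted (ascending): 135, 135, 135, 164, 164
The 3 values of 135 occupy positions 1–3 → average rank 2.
The 2 values of 164 occupy positions 4–5 → average rank (4+5)/2 = 4.5.
Eli has value 164 mmHg → rank 4.5.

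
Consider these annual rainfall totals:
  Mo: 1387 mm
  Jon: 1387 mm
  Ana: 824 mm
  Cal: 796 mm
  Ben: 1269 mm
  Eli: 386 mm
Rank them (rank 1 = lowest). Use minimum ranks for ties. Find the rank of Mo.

5

Sorted (ascending): 386, 796, 824, 1269, 1387, 1387
The 2 values of 1387 occupy positions 5–6 → each gets rank 5.
Mo has value 1387 mm → rank 5.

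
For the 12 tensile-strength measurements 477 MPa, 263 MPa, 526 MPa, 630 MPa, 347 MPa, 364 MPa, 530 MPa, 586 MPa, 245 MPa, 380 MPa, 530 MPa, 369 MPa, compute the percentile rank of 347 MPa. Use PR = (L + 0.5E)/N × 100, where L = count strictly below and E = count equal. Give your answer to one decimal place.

20.8

N = 12.
Strictly below 347: 2. Equal to 347: 1.
PR = (2 + 0.5·1)/12 × 100 = 20.8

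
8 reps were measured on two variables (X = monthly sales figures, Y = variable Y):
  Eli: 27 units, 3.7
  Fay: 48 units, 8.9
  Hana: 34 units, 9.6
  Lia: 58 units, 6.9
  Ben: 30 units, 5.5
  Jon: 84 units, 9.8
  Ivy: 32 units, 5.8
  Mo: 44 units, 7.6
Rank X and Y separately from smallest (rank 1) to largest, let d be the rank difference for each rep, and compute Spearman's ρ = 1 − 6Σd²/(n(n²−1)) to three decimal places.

0.786

Ranks of variable 1: 1, 6, 4, 7, 2, 8, 3, 5
Ranks of variable 2: 1, 6, 7, 4, 2, 8, 3, 5
d = r₁ − r₂: 0, 0, -3, 3, 0, 0, 0, 0
d²: 0, 0, 9, 9, 0, 0, 0, 0; Σd² = 18
ρ = 1 − 6·18/(8·63) = 1 − 108/504 = 0.786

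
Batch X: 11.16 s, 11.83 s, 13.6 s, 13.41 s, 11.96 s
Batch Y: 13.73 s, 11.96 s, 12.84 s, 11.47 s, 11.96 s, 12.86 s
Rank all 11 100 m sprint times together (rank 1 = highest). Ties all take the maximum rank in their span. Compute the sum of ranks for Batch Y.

36

Sorted (descending): 13.73, 13.6, 13.41, 12.86, 12.84, 11.96, 11.96, 11.96, 11.83, 11.47, 11.16
The 3 values of 11.96 occupy positions 6–8 → each gets rank 8.
Batch Y values → pooled ranks: 13.73→1, 11.96→8, 12.84→5, 11.47→10, 11.96→8, 12.86→4
Rank sum = 1 + 8 + 5 + 10 + 8 + 4 = 36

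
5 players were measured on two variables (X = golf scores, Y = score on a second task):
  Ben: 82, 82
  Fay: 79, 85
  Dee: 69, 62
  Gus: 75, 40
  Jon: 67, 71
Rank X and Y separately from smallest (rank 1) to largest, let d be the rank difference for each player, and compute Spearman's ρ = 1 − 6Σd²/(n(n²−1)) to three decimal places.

Ranks of variable 1: 5, 4, 2, 3, 1
Ranks of variable 2: 4, 5, 2, 1, 3
d = r₁ − r₂: 1, -1, 0, 2, -2
d²: 1, 1, 0, 4, 4; Σd² = 10
ρ = 1 − 6·10/(5·24) = 1 − 60/120 = 0.500

0.500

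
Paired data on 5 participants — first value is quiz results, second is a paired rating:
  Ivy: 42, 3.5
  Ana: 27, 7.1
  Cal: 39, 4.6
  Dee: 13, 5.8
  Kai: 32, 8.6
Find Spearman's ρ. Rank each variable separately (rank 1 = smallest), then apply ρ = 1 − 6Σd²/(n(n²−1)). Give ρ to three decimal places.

Ranks of variable 1: 5, 2, 4, 1, 3
Ranks of variable 2: 1, 4, 2, 3, 5
d = r₁ − r₂: 4, -2, 2, -2, -2
d²: 16, 4, 4, 4, 4; Σd² = 32
ρ = 1 − 6·32/(5·24) = 1 − 192/120 = -0.600

-0.600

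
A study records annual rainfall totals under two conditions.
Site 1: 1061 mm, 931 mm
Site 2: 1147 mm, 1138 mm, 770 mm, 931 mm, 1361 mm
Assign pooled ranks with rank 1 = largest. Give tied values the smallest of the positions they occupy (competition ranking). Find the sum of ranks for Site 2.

18

Sorted (descending): 1361, 1147, 1138, 1061, 931, 931, 770
The 2 values of 931 occupy positions 5–6 → each gets rank 5.
Site 2 values → pooled ranks: 1147→2, 1138→3, 770→7, 931→5, 1361→1
Rank sum = 2 + 3 + 7 + 5 + 1 = 18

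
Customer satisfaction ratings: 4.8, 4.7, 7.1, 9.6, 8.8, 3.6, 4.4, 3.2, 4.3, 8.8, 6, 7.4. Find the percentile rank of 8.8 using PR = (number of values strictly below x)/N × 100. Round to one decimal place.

N = 12.
Strictly below 8.8: 9. Equal to 8.8: 2.
PR = 9/12 × 100 = 75.0

75.0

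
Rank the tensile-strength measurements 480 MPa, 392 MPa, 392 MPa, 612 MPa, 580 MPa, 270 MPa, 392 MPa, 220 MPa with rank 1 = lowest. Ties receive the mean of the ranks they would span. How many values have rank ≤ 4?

5

Sorted (ascending): 220, 270, 392, 392, 392, 480, 580, 612
The 3 values of 392 occupy positions 3–5 → average rank 4.
Ranks ≤ 4: {1, 2, 4, 4, 4} → 5 values.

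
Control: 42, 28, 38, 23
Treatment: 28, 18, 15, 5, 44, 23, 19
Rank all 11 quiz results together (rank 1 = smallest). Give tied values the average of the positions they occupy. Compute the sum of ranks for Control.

Sorted (ascending): 5, 15, 18, 19, 23, 23, 28, 28, 38, 42, 44
The 2 values of 23 occupy positions 5–6 → average rank (5+6)/2 = 5.5.
The 2 values of 28 occupy positions 7–8 → average rank (7+8)/2 = 7.5.
Control values → pooled ranks: 42→10, 28→7.5, 38→9, 23→5.5
Rank sum = 10 + 7.5 + 9 + 5.5 = 32

32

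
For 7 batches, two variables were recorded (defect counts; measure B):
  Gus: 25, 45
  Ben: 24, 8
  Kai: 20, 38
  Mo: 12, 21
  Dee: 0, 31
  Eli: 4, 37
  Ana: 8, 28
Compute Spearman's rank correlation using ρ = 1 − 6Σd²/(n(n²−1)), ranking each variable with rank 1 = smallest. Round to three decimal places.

Ranks of variable 1: 7, 6, 5, 4, 1, 2, 3
Ranks of variable 2: 7, 1, 6, 2, 4, 5, 3
d = r₁ − r₂: 0, 5, -1, 2, -3, -3, 0
d²: 0, 25, 1, 4, 9, 9, 0; Σd² = 48
ρ = 1 − 6·48/(7·48) = 1 − 288/336 = 0.143

0.143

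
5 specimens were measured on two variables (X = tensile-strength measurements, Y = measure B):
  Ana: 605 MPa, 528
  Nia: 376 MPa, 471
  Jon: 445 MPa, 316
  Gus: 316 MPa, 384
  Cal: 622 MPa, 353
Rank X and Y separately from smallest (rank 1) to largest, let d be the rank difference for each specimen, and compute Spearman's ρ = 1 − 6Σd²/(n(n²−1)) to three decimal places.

Ranks of variable 1: 4, 2, 3, 1, 5
Ranks of variable 2: 5, 4, 1, 3, 2
d = r₁ − r₂: -1, -2, 2, -2, 3
d²: 1, 4, 4, 4, 9; Σd² = 22
ρ = 1 − 6·22/(5·24) = 1 − 132/120 = -0.100

-0.100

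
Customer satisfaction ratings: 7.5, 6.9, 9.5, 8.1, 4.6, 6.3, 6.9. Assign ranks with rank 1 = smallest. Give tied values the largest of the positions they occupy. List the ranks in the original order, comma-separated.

Sorted (ascending): 4.6, 6.3, 6.9, 6.9, 7.5, 8.1, 9.5
The 2 values of 6.9 occupy positions 3–4 → each gets rank 4.

5, 4, 7, 6, 1, 2, 4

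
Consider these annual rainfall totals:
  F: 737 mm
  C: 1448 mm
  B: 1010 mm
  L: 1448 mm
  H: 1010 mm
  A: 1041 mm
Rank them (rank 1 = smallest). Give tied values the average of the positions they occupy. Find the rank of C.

Sorted (ascending): 737, 1010, 1010, 1041, 1448, 1448
The 2 values of 1010 occupy positions 2–3 → average rank (2+3)/2 = 2.5.
The 2 values of 1448 occupy positions 5–6 → average rank (5+6)/2 = 5.5.
C has value 1448 mm → rank 5.5.

5.5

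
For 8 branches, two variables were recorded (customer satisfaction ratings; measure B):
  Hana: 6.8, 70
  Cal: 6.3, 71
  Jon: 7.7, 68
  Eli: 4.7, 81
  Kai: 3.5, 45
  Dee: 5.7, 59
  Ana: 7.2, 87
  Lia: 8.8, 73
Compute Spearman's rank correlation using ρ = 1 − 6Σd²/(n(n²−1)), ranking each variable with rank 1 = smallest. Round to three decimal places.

0.381

Ranks of variable 1: 5, 4, 7, 2, 1, 3, 6, 8
Ranks of variable 2: 4, 5, 3, 7, 1, 2, 8, 6
d = r₁ − r₂: 1, -1, 4, -5, 0, 1, -2, 2
d²: 1, 1, 16, 25, 0, 1, 4, 4; Σd² = 52
ρ = 1 − 6·52/(8·63) = 1 − 312/504 = 0.381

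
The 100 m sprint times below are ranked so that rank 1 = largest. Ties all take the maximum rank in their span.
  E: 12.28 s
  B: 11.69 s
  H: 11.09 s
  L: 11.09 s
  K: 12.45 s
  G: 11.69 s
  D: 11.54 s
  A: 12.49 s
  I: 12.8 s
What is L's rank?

Sorted (descending): 12.8, 12.49, 12.45, 12.28, 11.69, 11.69, 11.54, 11.09, 11.09
The 2 values of 11.69 occupy positions 5–6 → each gets rank 6.
The 2 values of 11.09 occupy positions 8–9 → each gets rank 9.
L has value 11.09 s → rank 9.

9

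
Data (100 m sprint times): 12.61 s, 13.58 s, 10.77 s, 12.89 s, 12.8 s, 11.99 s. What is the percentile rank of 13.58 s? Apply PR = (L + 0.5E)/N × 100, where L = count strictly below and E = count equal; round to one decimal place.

N = 6.
Strictly below 13.58: 5. Equal to 13.58: 1.
PR = (5 + 0.5·1)/6 × 100 = 91.7

91.7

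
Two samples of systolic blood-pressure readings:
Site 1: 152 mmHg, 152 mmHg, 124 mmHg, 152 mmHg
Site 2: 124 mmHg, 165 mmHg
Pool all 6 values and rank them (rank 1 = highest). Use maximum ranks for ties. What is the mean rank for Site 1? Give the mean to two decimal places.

4.50

Sorted (descending): 165, 152, 152, 152, 124, 124
The 3 values of 152 occupy positions 2–4 → each gets rank 4.
The 2 values of 124 occupy positions 5–6 → each gets rank 6.
Site 1 values → pooled ranks: 152→4, 152→4, 124→6, 152→4
Mean rank = (4 + 4 + 6 + 4) / 4 = 4.50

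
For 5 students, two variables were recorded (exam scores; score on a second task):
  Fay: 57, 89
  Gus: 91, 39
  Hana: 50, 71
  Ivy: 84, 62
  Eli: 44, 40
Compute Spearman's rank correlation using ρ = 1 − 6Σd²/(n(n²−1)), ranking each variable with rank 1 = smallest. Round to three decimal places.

Ranks of variable 1: 3, 5, 2, 4, 1
Ranks of variable 2: 5, 1, 4, 3, 2
d = r₁ − r₂: -2, 4, -2, 1, -1
d²: 4, 16, 4, 1, 1; Σd² = 26
ρ = 1 − 6·26/(5·24) = 1 − 156/120 = -0.300

-0.300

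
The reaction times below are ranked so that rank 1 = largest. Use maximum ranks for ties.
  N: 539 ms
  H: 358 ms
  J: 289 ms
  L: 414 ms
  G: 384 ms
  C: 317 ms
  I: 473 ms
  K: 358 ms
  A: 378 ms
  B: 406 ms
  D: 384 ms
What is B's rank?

4

Sorted (descending): 539, 473, 414, 406, 384, 384, 378, 358, 358, 317, 289
The 2 values of 384 occupy positions 5–6 → each gets rank 6.
The 2 values of 358 occupy positions 8–9 → each gets rank 9.
B has value 406 ms → rank 4.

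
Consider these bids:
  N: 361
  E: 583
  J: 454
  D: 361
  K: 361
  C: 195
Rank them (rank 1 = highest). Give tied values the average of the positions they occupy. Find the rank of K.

4

Sorted (descending): 583, 454, 361, 361, 361, 195
The 3 values of 361 occupy positions 3–5 → average rank 4.
K has value 361 → rank 4.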